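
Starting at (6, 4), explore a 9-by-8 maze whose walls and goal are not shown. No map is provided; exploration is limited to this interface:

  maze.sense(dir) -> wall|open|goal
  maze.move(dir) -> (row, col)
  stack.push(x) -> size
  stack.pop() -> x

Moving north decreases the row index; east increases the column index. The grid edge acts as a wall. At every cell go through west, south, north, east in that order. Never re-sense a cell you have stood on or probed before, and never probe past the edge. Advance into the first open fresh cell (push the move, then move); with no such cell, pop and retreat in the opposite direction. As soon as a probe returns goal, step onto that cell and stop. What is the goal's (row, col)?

Step: maze.sense[west]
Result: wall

Step: maze.sense[south]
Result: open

Step: stack.push[south]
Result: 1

Step: maze.move[south]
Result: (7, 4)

Step: maze.sense[west]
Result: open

Step: stack.push[west]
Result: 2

Step: maze.move[west]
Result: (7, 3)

Step: maze.sense[west]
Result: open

Step: stack.push[west]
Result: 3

Step: maze.move[west]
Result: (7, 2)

Step: maze.sense[west]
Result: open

Step: stack.push[west]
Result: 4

Step: maze.move[west]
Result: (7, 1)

Step: maze.sense[west]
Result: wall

Step: maze.sense[south]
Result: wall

Step: maze.sense[north]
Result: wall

Step: stack.pop[]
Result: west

Step: maze.move[east]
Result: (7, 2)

Step: maze.sense[south]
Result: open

Step: stack.push[south]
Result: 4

Step: maze.move[south]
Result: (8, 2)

Step: maze.sense[east]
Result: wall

Step: stack.pop[]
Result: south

Step: maze.move[north]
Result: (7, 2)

Step: maze.sense[north]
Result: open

Step: stack.push[north]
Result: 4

Step: maze.move[north]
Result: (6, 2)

Step: maze.sense[north]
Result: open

Step: stack.push[north]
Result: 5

Step: maze.move[north]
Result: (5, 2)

Step: maze.sense[west]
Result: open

Step: stack.push[west]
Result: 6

Step: maze.move[west]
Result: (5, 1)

Step: maze.sense[west]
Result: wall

Step: maze.sense[north]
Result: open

Step: stack.push[north]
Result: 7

Step: maze.move[north]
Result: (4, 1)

Step: maze.sense[west]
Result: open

Step: stack.push[west]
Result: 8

Step: maze.move[west]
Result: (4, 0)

Step: maze.sense[north]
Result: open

Step: stack.push[north]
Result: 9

Step: maze.move[north]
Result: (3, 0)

Step: maze.sense[north]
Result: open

Step: stack.push[north]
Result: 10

Step: maze.move[north]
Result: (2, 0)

Step: maze.sense[north]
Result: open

Step: stack.push[north]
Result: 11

Step: maze.move[north]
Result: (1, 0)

Step: maze.sense[north]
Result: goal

Step: maze.move[north]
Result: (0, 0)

Answer: (0, 0)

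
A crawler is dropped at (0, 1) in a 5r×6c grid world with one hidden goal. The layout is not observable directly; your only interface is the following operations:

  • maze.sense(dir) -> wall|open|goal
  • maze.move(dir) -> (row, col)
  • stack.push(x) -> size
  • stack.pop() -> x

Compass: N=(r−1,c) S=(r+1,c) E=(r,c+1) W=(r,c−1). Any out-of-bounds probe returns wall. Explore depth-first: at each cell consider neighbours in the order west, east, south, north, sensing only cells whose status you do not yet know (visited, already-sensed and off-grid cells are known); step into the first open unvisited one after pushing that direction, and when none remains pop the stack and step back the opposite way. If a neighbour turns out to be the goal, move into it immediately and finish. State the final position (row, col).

I run maze.sense with west, yielding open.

Calling stack.push with west, and observe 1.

Invoking maze.move with west, : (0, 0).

I run maze.sense with south, and get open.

I use stack.push with south, — result: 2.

Using maze.move with south, and see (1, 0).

I call maze.sense with east, → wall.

I run maze.sense with south, and observe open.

I try stack.push with south, → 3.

I try maze.move with south, → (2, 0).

Then maze.sense with east, and get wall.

I call maze.sense with south, and get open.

I try stack.push with south, yielding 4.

Then maze.move with south, yielding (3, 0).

Next I call maze.sense with east, → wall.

I use maze.sense with south, : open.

I try stack.push with south, giving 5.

Next I call maze.move with south, and get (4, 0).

Then maze.sense with east, → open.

Using stack.push with east, and observe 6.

I run maze.move with east, and observe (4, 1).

Now I run maze.sense with east, → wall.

Now I run stack.pop(), and observe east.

I call maze.move with west, and see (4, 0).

I use stack.pop(), and get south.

Then maze.move with north, giving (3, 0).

I run stack.pop(), — result: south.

I try maze.move with north, which returns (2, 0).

Now I run stack.pop, → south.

Then maze.move with north, : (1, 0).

Using stack.pop(), and get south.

I run maze.move with north, and observe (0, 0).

I call stack.pop, — result: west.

I invoke maze.move with east, and observe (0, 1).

I invoke maze.sense with east, → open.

Invoking stack.push with east, which returns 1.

Next I call maze.move with east, — result: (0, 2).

Calling maze.sense with east, which returns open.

Invoking stack.push with east, : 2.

I invoke maze.move with east, yielding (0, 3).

Now I run maze.sense with east, and observe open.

Calling stack.push with east, and observe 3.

Using maze.move with east, yielding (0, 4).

Calling maze.sense with east, yielding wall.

Next I call maze.sense with south, : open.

I invoke stack.push with south, : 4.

Calling maze.move with south, and see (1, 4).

I run maze.sense with west, and see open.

Using stack.push with west, which returns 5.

Calling maze.move with west, giving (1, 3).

Next I call maze.sense with west, : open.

Invoking stack.push with west, : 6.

I run maze.move with west, and observe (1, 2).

I call maze.sense with south, and see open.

I try stack.push with south, — result: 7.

Using maze.move with south, giving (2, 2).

I use maze.sense with east, yielding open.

Invoking stack.push with east, giving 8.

Invoking maze.move with east, → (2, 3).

I call maze.sense with east, — result: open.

I call stack.push with east, → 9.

Using maze.move with east, and see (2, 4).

I try maze.sense with east, → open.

I use stack.push with east, giving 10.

Then maze.move with east, yielding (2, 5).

I use maze.sense with south, and get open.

Using stack.push with south, : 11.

I try maze.move with south, and see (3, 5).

I try maze.sense with west, and get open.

Then stack.push with west, and get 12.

I try maze.move with west, yielding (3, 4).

Then maze.sense with west, → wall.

Now I run maze.sense with south, → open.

Using stack.push with south, and get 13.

I run maze.move with south, and see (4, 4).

I try maze.sense with west, : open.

I invoke stack.push with west, giving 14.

Then maze.move with west, — result: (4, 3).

I use stack.pop(), : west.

I call maze.move with east, and get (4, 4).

Using maze.sense with east, giving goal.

Now I run maze.move with east, yielding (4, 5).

Answer: (4, 5)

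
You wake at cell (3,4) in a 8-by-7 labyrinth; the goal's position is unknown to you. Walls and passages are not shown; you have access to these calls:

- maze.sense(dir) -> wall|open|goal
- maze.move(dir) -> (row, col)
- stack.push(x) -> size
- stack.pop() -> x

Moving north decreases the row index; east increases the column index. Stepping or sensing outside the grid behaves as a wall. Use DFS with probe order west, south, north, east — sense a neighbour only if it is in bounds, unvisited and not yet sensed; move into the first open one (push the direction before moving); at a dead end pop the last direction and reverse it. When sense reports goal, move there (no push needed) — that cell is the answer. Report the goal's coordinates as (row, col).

-- sense(dir='west') == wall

-- sense(dir='south') == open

-- push(x='south') == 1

-- move(dir='south') == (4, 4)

-- sense(dir='west') == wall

-- sense(dir='south') == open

-- push(x='south') == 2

-- move(dir='south') == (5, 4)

-- sense(dir='west') == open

-- push(x='west') == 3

-- move(dir='west') == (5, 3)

-- sense(dir='west') == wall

-- sense(dir='south') == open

-- push(x='south') == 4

-- move(dir='south') == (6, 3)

-- sense(dir='west') == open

-- push(x='west') == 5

-- move(dir='west') == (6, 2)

-- sense(dir='west') == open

-- push(x='west') == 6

-- move(dir='west') == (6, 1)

-- sense(dir='west') == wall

-- sense(dir='south') == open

-- push(x='south') == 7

-- move(dir='south') == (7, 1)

-- sense(dir='west') == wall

-- sense(dir='east') == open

-- push(x='east') == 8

-- move(dir='east') == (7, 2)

-- sense(dir='east') == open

-- push(x='east') == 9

-- move(dir='east') == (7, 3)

-- sense(dir='east') == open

-- push(x='east') == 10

-- move(dir='east') == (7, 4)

-- sense(dir='north') == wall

-- sense(dir='east') == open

-- push(x='east') == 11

-- move(dir='east') == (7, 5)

-- sense(dir='north') == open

-- push(x='north') == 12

-- move(dir='north') == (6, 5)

-- sense(dir='north') == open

-- push(x='north') == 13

-- move(dir='north') == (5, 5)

-- sense(dir='north') == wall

-- sense(dir='east') == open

-- push(x='east') == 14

-- move(dir='east') == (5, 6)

-- sense(dir='south') == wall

-- sense(dir='north') == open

-- push(x='north') == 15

-- move(dir='north') == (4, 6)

-- sense(dir='north') == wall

-- pop() == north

-- move(dir='south') == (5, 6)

-- pop() == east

-- move(dir='west') == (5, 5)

-- pop() == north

-- move(dir='south') == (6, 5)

-- pop() == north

-- move(dir='south') == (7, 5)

-- sense(dir='east') == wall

-- pop() == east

-- move(dir='west') == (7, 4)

-- pop() == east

-- move(dir='west') == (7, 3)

-- pop() == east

-- move(dir='west') == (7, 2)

-- pop() == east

-- move(dir='west') == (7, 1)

-- pop() == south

-- move(dir='north') == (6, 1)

-- sense(dir='north') == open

-- push(x='north') == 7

-- move(dir='north') == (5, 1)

-- sense(dir='west') == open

-- push(x='west') == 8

-- move(dir='west') == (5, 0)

-- sense(dir='north') == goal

-- move(dir='north') == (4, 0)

Answer: (4, 0)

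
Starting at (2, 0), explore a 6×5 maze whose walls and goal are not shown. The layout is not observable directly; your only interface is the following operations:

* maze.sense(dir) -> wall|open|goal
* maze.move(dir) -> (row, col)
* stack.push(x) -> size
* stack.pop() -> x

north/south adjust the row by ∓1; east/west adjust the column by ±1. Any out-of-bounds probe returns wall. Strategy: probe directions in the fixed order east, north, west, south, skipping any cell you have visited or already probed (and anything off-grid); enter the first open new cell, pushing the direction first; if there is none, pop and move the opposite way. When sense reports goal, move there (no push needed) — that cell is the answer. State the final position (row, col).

// 1. maze.sense(dir=east) : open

// 2. stack.push(x=east) : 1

// 3. maze.move(dir=east) : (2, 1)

// 4. maze.sense(dir=east) : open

// 5. stack.push(x=east) : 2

// 6. maze.move(dir=east) : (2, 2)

// 7. maze.sense(dir=east) : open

// 8. stack.push(x=east) : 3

// 9. maze.move(dir=east) : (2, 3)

// 10. maze.sense(dir=east) : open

// 11. stack.push(x=east) : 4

// 12. maze.move(dir=east) : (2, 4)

// 13. maze.sense(dir=north) : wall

// 14. maze.sense(dir=south) : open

// 15. stack.push(x=south) : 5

// 16. maze.move(dir=south) : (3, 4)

// 17. maze.sense(dir=west) : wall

// 18. maze.sense(dir=south) : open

// 19. stack.push(x=south) : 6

// 20. maze.move(dir=south) : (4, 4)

// 21. maze.sense(dir=west) : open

// 22. stack.push(x=west) : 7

// 23. maze.move(dir=west) : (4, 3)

// 24. maze.sense(dir=west) : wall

// 25. maze.sense(dir=south) : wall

// 26. stack.pop() : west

// 27. maze.move(dir=east) : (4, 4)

// 28. maze.sense(dir=south) : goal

// 29. maze.move(dir=south) : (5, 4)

Answer: (5, 4)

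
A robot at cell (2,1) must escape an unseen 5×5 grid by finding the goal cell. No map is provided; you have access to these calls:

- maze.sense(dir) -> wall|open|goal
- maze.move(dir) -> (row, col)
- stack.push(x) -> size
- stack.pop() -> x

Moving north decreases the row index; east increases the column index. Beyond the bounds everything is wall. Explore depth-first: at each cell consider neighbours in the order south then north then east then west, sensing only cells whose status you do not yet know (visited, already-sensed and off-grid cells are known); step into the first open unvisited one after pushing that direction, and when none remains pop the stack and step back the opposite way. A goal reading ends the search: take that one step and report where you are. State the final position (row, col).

-- 1. maze.sense(dir='south') == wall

-- 2. maze.sense(dir='north') == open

-- 3. stack.push(x='north') == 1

-- 4. maze.move(dir='north') == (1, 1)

-- 5. maze.sense(dir='north') == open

-- 6. stack.push(x='north') == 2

-- 7. maze.move(dir='north') == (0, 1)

-- 8. maze.sense(dir='east') == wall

-- 9. maze.sense(dir='west') == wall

-- 10. stack.pop() == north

-- 11. maze.move(dir='south') == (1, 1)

-- 12. maze.sense(dir='east') == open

-- 13. stack.push(x='east') == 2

-- 14. maze.move(dir='east') == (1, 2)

-- 15. maze.sense(dir='south') == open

-- 16. stack.push(x='south') == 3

-- 17. maze.move(dir='south') == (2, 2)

-- 18. maze.sense(dir='south') == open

-- 19. stack.push(x='south') == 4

-- 20. maze.move(dir='south') == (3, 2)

-- 21. maze.sense(dir='south') == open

-- 22. stack.push(x='south') == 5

-- 23. maze.move(dir='south') == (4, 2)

-- 24. maze.sense(dir='east') == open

-- 25. stack.push(x='east') == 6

-- 26. maze.move(dir='east') == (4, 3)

-- 27. maze.sense(dir='north') == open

-- 28. stack.push(x='north') == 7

-- 29. maze.move(dir='north') == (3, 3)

-- 30. maze.sense(dir='north') == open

-- 31. stack.push(x='north') == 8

-- 32. maze.move(dir='north') == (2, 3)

-- 33. maze.sense(dir='north') == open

-- 34. stack.push(x='north') == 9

-- 35. maze.move(dir='north') == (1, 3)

-- 36. maze.sense(dir='north') == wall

-- 37. maze.sense(dir='east') == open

-- 38. stack.push(x='east') == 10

-- 39. maze.move(dir='east') == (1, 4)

-- 40. maze.sense(dir='south') == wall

-- 41. maze.sense(dir='north') == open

-- 42. stack.push(x='north') == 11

-- 43. maze.move(dir='north') == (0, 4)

-- 44. stack.pop() == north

-- 45. maze.move(dir='south') == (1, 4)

-- 46. stack.pop() == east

-- 47. maze.move(dir='west') == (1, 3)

-- 48. stack.pop() == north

-- 49. maze.move(dir='south') == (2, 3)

-- 50. stack.pop() == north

-- 51. maze.move(dir='south') == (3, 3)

-- 52. maze.sense(dir='east') == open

-- 53. stack.push(x='east') == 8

-- 54. maze.move(dir='east') == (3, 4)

-- 55. maze.sense(dir='south') == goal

-- 56. maze.move(dir='south') == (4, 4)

Answer: (4, 4)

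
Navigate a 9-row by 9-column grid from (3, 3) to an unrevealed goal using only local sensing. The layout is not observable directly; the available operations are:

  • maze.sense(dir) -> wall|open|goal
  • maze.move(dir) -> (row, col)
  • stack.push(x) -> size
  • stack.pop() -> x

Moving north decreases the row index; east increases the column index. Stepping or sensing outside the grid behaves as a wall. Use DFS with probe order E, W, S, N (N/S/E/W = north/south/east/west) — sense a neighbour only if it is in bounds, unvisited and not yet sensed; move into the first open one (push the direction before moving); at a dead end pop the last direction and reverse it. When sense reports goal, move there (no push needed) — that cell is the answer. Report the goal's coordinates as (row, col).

I run maze.sense using dir: east, → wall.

Next I call maze.sense using dir: west, — result: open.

I run stack.push using x: west, giving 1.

Now I run maze.move using dir: west, and observe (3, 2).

I try maze.sense using dir: west, → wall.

I try maze.sense using dir: south, : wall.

I call maze.sense using dir: north, → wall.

I run stack.pop, giving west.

Using maze.move using dir: east, yielding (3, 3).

I call maze.sense using dir: south, and see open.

Next I call stack.push using x: south, giving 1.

Using maze.move using dir: south, and observe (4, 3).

I run maze.sense using dir: east, yielding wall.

I run maze.sense using dir: south, — result: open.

I invoke stack.push using x: south, and get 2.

Then maze.move using dir: south, yielding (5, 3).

I use maze.sense using dir: east, → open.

I call stack.push using x: east, which returns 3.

Then maze.move using dir: east, and observe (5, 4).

Next I call maze.sense using dir: east, and see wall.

I call maze.sense using dir: south, → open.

I use stack.push using x: south, yielding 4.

Then maze.move using dir: south, which returns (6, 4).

I run maze.sense using dir: east, which returns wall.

I invoke maze.sense using dir: west, giving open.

Invoking stack.push using x: west, and see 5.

I invoke maze.move using dir: west, and get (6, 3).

Now I run maze.sense using dir: west, and observe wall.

I invoke maze.sense using dir: south, and see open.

Now I run stack.push using x: south, and see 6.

I run maze.move using dir: south, → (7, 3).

Calling maze.sense using dir: east, : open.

I use stack.push using x: east, and observe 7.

Next I call maze.move using dir: east, and observe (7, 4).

Invoking maze.sense using dir: east, yielding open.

I use stack.push using x: east, → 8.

I run maze.move using dir: east, and observe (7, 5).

Next I call maze.sense using dir: east, and see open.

I use stack.push using x: east, and observe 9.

I try maze.move using dir: east, — result: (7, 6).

Now I run maze.sense using dir: east, — result: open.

Next I call stack.push using x: east, which returns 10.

I invoke maze.move using dir: east, which returns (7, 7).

Then maze.sense using dir: east, giving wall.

Invoking maze.sense using dir: south, — result: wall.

Invoking maze.sense using dir: north, and observe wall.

Using stack.pop(), → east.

Calling maze.move using dir: west, which returns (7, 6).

Using maze.sense using dir: south, and get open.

Invoking stack.push using x: south, and get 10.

Then maze.move using dir: south, and observe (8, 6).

I run maze.sense using dir: west, and see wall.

Now I run stack.pop, — result: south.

I try maze.move using dir: north, yielding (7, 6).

I try maze.sense using dir: north, yielding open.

I try stack.push using x: north, — result: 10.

Next I call maze.move using dir: north, → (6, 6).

Then maze.sense using dir: north, → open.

I call stack.push using x: north, — result: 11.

Now I run maze.move using dir: north, — result: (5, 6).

Then maze.sense using dir: east, and observe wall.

Calling maze.sense using dir: north, — result: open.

I use stack.push using x: north, and see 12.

I invoke maze.move using dir: north, yielding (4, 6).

Next I call maze.sense using dir: east, and see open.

Then stack.push using x: east, : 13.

I run maze.move using dir: east, yielding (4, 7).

I use maze.sense using dir: east, and see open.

Calling stack.push using x: east, which returns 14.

Calling maze.move using dir: east, yielding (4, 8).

Using maze.sense using dir: south, : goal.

I run maze.move using dir: south, yielding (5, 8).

Answer: (5, 8)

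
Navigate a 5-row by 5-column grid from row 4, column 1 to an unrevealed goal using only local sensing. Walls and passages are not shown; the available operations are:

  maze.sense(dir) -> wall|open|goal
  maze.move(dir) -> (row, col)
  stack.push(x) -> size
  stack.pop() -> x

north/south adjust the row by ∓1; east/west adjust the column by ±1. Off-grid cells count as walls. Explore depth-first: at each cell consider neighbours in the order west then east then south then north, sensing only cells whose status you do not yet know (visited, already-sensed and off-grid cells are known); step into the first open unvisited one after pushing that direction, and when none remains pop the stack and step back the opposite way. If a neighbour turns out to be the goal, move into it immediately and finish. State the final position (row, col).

Step: maze.sense[west]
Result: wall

Step: maze.sense[east]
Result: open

Step: stack.push[east]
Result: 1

Step: maze.move[east]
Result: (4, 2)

Step: maze.sense[east]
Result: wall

Step: maze.sense[north]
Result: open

Step: stack.push[north]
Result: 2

Step: maze.move[north]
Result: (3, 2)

Step: maze.sense[west]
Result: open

Step: stack.push[west]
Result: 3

Step: maze.move[west]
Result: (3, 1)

Step: maze.sense[west]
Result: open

Step: stack.push[west]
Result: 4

Step: maze.move[west]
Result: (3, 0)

Step: maze.sense[north]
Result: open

Step: stack.push[north]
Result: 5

Step: maze.move[north]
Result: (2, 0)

Step: maze.sense[east]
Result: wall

Step: maze.sense[north]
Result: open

Step: stack.push[north]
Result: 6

Step: maze.move[north]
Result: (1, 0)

Step: maze.sense[east]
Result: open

Step: stack.push[east]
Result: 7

Step: maze.move[east]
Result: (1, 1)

Step: maze.sense[east]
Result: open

Step: stack.push[east]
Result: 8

Step: maze.move[east]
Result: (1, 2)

Step: maze.sense[east]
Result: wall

Step: maze.sense[south]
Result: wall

Step: maze.sense[north]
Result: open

Step: stack.push[north]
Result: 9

Step: maze.move[north]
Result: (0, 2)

Step: maze.sense[west]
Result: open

Step: stack.push[west]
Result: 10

Step: maze.move[west]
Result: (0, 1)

Step: maze.sense[west]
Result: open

Step: stack.push[west]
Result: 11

Step: maze.move[west]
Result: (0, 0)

Step: stack.pop[]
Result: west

Step: maze.move[east]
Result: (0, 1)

Step: stack.pop[]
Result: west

Step: maze.move[east]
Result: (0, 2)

Step: maze.sense[east]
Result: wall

Step: stack.pop[]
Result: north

Step: maze.move[south]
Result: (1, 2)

Step: stack.pop[]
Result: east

Step: maze.move[west]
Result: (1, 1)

Step: stack.pop[]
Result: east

Step: maze.move[west]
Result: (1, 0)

Step: stack.pop[]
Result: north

Step: maze.move[south]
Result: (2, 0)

Step: stack.pop[]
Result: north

Step: maze.move[south]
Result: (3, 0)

Step: stack.pop[]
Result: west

Step: maze.move[east]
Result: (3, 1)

Step: stack.pop[]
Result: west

Step: maze.move[east]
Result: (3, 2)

Step: maze.sense[east]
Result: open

Step: stack.push[east]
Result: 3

Step: maze.move[east]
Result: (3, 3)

Step: maze.sense[east]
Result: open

Step: stack.push[east]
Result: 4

Step: maze.move[east]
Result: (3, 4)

Step: maze.sense[south]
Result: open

Step: stack.push[south]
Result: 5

Step: maze.move[south]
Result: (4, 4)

Step: stack.pop[]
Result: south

Step: maze.move[north]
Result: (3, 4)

Step: maze.sense[north]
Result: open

Step: stack.push[north]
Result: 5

Step: maze.move[north]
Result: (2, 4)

Step: maze.sense[west]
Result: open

Step: stack.push[west]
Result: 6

Step: maze.move[west]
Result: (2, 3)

Step: stack.pop[]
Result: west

Step: maze.move[east]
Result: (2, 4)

Step: maze.sense[north]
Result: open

Step: stack.push[north]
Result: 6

Step: maze.move[north]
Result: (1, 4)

Step: maze.sense[north]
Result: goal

Step: maze.move[north]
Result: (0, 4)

Answer: (0, 4)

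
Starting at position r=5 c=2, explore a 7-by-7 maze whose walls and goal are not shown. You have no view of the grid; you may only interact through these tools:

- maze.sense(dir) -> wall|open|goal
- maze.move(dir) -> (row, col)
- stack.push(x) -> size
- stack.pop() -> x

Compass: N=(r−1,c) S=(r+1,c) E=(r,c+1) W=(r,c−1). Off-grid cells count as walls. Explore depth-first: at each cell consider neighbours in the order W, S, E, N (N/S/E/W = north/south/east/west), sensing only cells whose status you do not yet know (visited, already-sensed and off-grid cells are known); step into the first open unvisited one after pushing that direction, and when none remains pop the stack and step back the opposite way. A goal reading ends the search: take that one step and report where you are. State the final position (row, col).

$ maze.sense dir→west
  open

$ stack.push x→west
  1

$ maze.move dir→west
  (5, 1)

$ maze.sense dir→west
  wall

$ maze.sense dir→south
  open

$ stack.push x→south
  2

$ maze.move dir→south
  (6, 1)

$ maze.sense dir→west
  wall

$ maze.sense dir→east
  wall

$ stack.pop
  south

$ maze.move dir→north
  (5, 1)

$ maze.sense dir→north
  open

$ stack.push x→north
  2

$ maze.move dir→north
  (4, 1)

$ maze.sense dir→west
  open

$ stack.push x→west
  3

$ maze.move dir→west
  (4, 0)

$ maze.sense dir→north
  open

$ stack.push x→north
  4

$ maze.move dir→north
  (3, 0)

$ maze.sense dir→east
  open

$ stack.push x→east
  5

$ maze.move dir→east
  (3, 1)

$ maze.sense dir→east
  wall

$ maze.sense dir→north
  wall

$ stack.pop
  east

$ maze.move dir→west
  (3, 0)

$ maze.sense dir→north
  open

$ stack.push x→north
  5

$ maze.move dir→north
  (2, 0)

$ maze.sense dir→north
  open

$ stack.push x→north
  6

$ maze.move dir→north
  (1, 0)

$ maze.sense dir→east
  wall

$ maze.sense dir→north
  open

$ stack.push x→north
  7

$ maze.move dir→north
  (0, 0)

$ maze.sense dir→east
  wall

$ stack.pop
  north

$ maze.move dir→south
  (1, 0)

$ stack.pop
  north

$ maze.move dir→south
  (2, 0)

$ stack.pop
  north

$ maze.move dir→south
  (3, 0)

$ stack.pop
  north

$ maze.move dir→south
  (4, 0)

$ stack.pop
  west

$ maze.move dir→east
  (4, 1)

$ maze.sense dir→east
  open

$ stack.push x→east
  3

$ maze.move dir→east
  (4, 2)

$ maze.sense dir→east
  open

$ stack.push x→east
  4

$ maze.move dir→east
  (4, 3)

$ maze.sense dir→south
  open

$ stack.push x→south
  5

$ maze.move dir→south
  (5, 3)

$ maze.sense dir→south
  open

$ stack.push x→south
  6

$ maze.move dir→south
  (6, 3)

$ maze.sense dir→east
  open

$ stack.push x→east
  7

$ maze.move dir→east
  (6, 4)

$ maze.sense dir→east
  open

$ stack.push x→east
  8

$ maze.move dir→east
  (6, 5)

$ maze.sense dir→east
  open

$ stack.push x→east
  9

$ maze.move dir→east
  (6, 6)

$ maze.sense dir→north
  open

$ stack.push x→north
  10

$ maze.move dir→north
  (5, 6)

$ maze.sense dir→west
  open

$ stack.push x→west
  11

$ maze.move dir→west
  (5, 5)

$ maze.sense dir→west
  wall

$ maze.sense dir→north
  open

$ stack.push x→north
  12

$ maze.move dir→north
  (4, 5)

$ maze.sense dir→west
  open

$ stack.push x→west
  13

$ maze.move dir→west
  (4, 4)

$ maze.sense dir→north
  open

$ stack.push x→north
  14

$ maze.move dir→north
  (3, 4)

$ maze.sense dir→west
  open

$ stack.push x→west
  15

$ maze.move dir→west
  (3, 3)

$ maze.sense dir→north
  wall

$ stack.pop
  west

$ maze.move dir→east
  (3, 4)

$ maze.sense dir→east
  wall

$ maze.sense dir→north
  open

$ stack.push x→north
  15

$ maze.move dir→north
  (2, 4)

$ maze.sense dir→east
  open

$ stack.push x→east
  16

$ maze.move dir→east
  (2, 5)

$ maze.sense dir→east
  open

$ stack.push x→east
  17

$ maze.move dir→east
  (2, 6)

$ maze.sense dir→south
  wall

$ maze.sense dir→north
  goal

$ maze.move dir→north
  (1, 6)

Answer: (1, 6)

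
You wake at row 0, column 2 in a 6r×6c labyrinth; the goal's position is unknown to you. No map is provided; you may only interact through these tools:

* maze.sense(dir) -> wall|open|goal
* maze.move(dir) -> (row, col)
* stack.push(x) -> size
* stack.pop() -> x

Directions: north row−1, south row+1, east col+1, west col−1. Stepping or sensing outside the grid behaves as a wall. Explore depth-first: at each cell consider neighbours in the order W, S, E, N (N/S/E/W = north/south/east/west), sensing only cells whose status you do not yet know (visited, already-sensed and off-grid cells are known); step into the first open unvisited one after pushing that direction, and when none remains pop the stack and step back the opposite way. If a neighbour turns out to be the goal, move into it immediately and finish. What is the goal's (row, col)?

CALL maze.sense[west]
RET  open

CALL stack.push[west]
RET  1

CALL maze.move[west]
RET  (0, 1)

CALL maze.sense[west]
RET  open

CALL stack.push[west]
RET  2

CALL maze.move[west]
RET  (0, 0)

CALL maze.sense[south]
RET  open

CALL stack.push[south]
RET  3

CALL maze.move[south]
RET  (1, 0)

CALL maze.sense[south]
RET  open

CALL stack.push[south]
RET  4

CALL maze.move[south]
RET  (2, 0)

CALL maze.sense[south]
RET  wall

CALL maze.sense[east]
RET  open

CALL stack.push[east]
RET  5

CALL maze.move[east]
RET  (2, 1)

CALL maze.sense[south]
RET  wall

CALL maze.sense[east]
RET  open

CALL stack.push[east]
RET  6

CALL maze.move[east]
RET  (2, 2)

CALL maze.sense[south]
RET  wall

CALL maze.sense[east]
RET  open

CALL stack.push[east]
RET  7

CALL maze.move[east]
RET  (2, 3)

CALL maze.sense[south]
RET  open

CALL stack.push[south]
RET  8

CALL maze.move[south]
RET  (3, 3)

CALL maze.sense[south]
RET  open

CALL stack.push[south]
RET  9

CALL maze.move[south]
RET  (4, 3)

CALL maze.sense[west]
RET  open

CALL stack.push[west]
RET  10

CALL maze.move[west]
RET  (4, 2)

CALL maze.sense[west]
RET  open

CALL stack.push[west]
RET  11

CALL maze.move[west]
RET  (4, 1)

CALL maze.sense[west]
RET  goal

CALL maze.move[west]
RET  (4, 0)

Answer: (4, 0)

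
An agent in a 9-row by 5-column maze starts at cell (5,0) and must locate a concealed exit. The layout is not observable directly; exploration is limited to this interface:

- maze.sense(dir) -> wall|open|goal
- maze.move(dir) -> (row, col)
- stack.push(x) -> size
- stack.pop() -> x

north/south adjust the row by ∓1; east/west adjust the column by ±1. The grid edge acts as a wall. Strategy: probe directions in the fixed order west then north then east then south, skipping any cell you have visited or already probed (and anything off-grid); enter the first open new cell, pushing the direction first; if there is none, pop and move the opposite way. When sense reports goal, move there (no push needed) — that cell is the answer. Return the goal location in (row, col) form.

·→ maze.sense(dir→north)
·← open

·→ stack.push(x→north)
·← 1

·→ maze.move(dir→north)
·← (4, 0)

·→ maze.sense(dir→north)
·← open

·→ stack.push(x→north)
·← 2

·→ maze.move(dir→north)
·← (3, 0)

·→ maze.sense(dir→north)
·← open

·→ stack.push(x→north)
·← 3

·→ maze.move(dir→north)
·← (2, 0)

·→ maze.sense(dir→north)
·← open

·→ stack.push(x→north)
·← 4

·→ maze.move(dir→north)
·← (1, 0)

·→ maze.sense(dir→north)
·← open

·→ stack.push(x→north)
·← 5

·→ maze.move(dir→north)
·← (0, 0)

·→ maze.sense(dir→east)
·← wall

·→ stack.pop()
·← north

·→ maze.move(dir→south)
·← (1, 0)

·→ maze.sense(dir→east)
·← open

·→ stack.push(x→east)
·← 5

·→ maze.move(dir→east)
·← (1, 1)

·→ maze.sense(dir→east)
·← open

·→ stack.push(x→east)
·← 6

·→ maze.move(dir→east)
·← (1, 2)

·→ maze.sense(dir→north)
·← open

·→ stack.push(x→north)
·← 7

·→ maze.move(dir→north)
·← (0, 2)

·→ maze.sense(dir→east)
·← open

·→ stack.push(x→east)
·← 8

·→ maze.move(dir→east)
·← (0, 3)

·→ maze.sense(dir→east)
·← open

·→ stack.push(x→east)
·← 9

·→ maze.move(dir→east)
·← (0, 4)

·→ maze.sense(dir→south)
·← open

·→ stack.push(x→south)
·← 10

·→ maze.move(dir→south)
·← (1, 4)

·→ maze.sense(dir→west)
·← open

·→ stack.push(x→west)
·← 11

·→ maze.move(dir→west)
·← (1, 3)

·→ maze.sense(dir→south)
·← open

·→ stack.push(x→south)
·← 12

·→ maze.move(dir→south)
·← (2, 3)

·→ maze.sense(dir→west)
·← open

·→ stack.push(x→west)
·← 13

·→ maze.move(dir→west)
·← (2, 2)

·→ maze.sense(dir→west)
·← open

·→ stack.push(x→west)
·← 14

·→ maze.move(dir→west)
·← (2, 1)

·→ maze.sense(dir→south)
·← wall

·→ stack.pop()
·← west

·→ maze.move(dir→east)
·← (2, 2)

·→ maze.sense(dir→south)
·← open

·→ stack.push(x→south)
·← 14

·→ maze.move(dir→south)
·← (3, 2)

·→ maze.sense(dir→east)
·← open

·→ stack.push(x→east)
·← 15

·→ maze.move(dir→east)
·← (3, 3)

·→ maze.sense(dir→east)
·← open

·→ stack.push(x→east)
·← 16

·→ maze.move(dir→east)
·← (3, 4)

·→ maze.sense(dir→north)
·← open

·→ stack.push(x→north)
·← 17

·→ maze.move(dir→north)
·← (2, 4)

·→ stack.pop()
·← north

·→ maze.move(dir→south)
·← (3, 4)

·→ maze.sense(dir→south)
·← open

·→ stack.push(x→south)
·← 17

·→ maze.move(dir→south)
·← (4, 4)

·→ maze.sense(dir→west)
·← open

·→ stack.push(x→west)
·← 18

·→ maze.move(dir→west)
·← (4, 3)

·→ maze.sense(dir→west)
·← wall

·→ maze.sense(dir→south)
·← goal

·→ maze.move(dir→south)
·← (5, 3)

Answer: (5, 3)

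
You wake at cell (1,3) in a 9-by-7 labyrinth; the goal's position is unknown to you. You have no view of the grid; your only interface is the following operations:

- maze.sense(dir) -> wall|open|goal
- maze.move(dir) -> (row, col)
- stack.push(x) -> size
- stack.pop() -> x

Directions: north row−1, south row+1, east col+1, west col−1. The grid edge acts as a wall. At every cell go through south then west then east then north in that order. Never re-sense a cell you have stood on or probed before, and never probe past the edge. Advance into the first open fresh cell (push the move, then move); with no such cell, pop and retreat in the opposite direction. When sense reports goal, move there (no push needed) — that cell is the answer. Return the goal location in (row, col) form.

$ maze.sense south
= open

$ stack.push south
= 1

$ maze.move south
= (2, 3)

$ maze.sense south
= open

$ stack.push south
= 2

$ maze.move south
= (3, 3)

$ maze.sense south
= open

$ stack.push south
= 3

$ maze.move south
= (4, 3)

$ maze.sense south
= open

$ stack.push south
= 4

$ maze.move south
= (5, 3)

$ maze.sense south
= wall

$ maze.sense west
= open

$ stack.push west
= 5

$ maze.move west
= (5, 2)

$ maze.sense south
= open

$ stack.push south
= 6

$ maze.move south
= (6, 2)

$ maze.sense south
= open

$ stack.push south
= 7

$ maze.move south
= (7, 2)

$ maze.sense south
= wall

$ maze.sense west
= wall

$ maze.sense east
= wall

$ stack.pop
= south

$ maze.move north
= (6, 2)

$ maze.sense west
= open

$ stack.push west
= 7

$ maze.move west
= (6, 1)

$ maze.sense west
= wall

$ maze.sense north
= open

$ stack.push north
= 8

$ maze.move north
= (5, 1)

$ maze.sense west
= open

$ stack.push west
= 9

$ maze.move west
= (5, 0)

$ maze.sense north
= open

$ stack.push north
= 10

$ maze.move north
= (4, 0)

$ maze.sense east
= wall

$ maze.sense north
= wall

$ stack.pop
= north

$ maze.move south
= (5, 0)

$ stack.pop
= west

$ maze.move east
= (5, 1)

$ stack.pop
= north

$ maze.move south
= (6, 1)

$ stack.pop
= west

$ maze.move east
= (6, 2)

$ stack.pop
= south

$ maze.move north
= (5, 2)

$ maze.sense north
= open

$ stack.push north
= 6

$ maze.move north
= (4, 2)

$ maze.sense north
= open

$ stack.push north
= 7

$ maze.move north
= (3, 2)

$ maze.sense west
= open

$ stack.push west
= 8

$ maze.move west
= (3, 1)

$ maze.sense north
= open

$ stack.push north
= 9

$ maze.move north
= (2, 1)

$ maze.sense west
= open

$ stack.push west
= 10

$ maze.move west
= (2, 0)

$ maze.sense north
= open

$ stack.push north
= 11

$ maze.move north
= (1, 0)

$ maze.sense east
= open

$ stack.push east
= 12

$ maze.move east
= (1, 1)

$ maze.sense east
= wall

$ maze.sense north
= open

$ stack.push north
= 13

$ maze.move north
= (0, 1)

$ maze.sense west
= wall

$ maze.sense east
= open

$ stack.push east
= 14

$ maze.move east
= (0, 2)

$ maze.sense east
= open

$ stack.push east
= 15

$ maze.move east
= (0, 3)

$ maze.sense east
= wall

$ stack.pop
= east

$ maze.move west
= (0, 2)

$ stack.pop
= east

$ maze.move west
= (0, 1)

$ stack.pop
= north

$ maze.move south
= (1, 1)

$ stack.pop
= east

$ maze.move west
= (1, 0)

$ stack.pop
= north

$ maze.move south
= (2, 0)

$ stack.pop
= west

$ maze.move east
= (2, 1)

$ maze.sense east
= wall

$ stack.pop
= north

$ maze.move south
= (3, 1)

$ stack.pop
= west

$ maze.move east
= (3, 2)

$ stack.pop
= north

$ maze.move south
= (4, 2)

$ stack.pop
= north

$ maze.move south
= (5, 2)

$ stack.pop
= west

$ maze.move east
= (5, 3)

$ maze.sense east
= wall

$ stack.pop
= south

$ maze.move north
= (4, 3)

$ maze.sense east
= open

$ stack.push east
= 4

$ maze.move east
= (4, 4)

$ maze.sense east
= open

$ stack.push east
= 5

$ maze.move east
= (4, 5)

$ maze.sense south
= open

$ stack.push south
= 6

$ maze.move south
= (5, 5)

$ maze.sense south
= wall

$ maze.sense east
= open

$ stack.push east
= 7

$ maze.move east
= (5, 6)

$ maze.sense south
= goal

$ maze.move south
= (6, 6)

Answer: (6, 6)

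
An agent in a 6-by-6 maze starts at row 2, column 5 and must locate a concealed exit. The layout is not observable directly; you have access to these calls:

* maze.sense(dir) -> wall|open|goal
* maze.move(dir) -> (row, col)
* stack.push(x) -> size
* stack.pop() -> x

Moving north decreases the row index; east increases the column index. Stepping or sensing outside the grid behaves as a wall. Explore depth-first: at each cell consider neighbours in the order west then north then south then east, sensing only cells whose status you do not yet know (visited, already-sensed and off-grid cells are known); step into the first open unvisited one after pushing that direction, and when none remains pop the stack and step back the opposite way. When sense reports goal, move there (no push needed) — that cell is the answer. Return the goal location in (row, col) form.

CALL maze.sense[dir=west]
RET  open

CALL stack.push[x=west]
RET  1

CALL maze.move[dir=west]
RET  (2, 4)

CALL maze.sense[dir=west]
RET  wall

CALL maze.sense[dir=north]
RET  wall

CALL maze.sense[dir=south]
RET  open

CALL stack.push[x=south]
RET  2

CALL maze.move[dir=south]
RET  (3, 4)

CALL maze.sense[dir=west]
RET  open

CALL stack.push[x=west]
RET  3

CALL maze.move[dir=west]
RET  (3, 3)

CALL maze.sense[dir=west]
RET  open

CALL stack.push[x=west]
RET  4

CALL maze.move[dir=west]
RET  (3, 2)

CALL maze.sense[dir=west]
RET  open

CALL stack.push[x=west]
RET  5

CALL maze.move[dir=west]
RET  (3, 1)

CALL maze.sense[dir=west]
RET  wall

CALL maze.sense[dir=north]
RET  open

CALL stack.push[x=north]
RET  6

CALL maze.move[dir=north]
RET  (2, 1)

CALL maze.sense[dir=west]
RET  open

CALL stack.push[x=west]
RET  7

CALL maze.move[dir=west]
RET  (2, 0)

CALL maze.sense[dir=north]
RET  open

CALL stack.push[x=north]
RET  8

CALL maze.move[dir=north]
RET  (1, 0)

CALL maze.sense[dir=north]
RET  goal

CALL maze.move[dir=north]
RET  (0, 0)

Answer: (0, 0)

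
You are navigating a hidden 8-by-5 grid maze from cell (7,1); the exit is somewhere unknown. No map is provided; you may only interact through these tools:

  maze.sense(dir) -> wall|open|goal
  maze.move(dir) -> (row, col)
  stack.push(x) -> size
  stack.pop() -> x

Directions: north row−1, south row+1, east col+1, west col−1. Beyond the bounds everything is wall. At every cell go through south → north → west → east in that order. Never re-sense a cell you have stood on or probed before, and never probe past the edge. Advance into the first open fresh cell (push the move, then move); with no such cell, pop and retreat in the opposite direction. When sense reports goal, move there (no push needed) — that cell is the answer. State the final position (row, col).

$ sense dir: north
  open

$ push x: north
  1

$ move dir: north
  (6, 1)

$ sense dir: north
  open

$ push x: north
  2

$ move dir: north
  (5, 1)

$ sense dir: north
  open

$ push x: north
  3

$ move dir: north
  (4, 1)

$ sense dir: north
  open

$ push x: north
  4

$ move dir: north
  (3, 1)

$ sense dir: north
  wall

$ sense dir: west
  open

$ push x: west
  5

$ move dir: west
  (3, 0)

$ sense dir: south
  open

$ push x: south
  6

$ move dir: south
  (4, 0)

$ sense dir: south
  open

$ push x: south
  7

$ move dir: south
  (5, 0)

$ sense dir: south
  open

$ push x: south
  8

$ move dir: south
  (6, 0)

$ sense dir: south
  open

$ push x: south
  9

$ move dir: south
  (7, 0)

$ pop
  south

$ move dir: north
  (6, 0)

$ pop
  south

$ move dir: north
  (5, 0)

$ pop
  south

$ move dir: north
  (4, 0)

$ pop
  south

$ move dir: north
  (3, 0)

$ sense dir: north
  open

$ push x: north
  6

$ move dir: north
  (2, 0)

$ sense dir: north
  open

$ push x: north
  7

$ move dir: north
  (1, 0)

$ sense dir: north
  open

$ push x: north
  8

$ move dir: north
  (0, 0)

$ sense dir: east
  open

$ push x: east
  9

$ move dir: east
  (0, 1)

$ sense dir: south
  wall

$ sense dir: east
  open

$ push x: east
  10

$ move dir: east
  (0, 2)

$ sense dir: south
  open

$ push x: south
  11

$ move dir: south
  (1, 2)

$ sense dir: south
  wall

$ sense dir: east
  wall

$ pop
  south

$ move dir: north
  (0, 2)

$ sense dir: east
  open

$ push x: east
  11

$ move dir: east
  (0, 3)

$ sense dir: east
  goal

$ move dir: east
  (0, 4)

Answer: (0, 4)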